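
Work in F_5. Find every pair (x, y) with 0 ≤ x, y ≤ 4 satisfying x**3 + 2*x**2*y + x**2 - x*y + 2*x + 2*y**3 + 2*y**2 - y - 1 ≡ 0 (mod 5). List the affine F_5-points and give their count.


Affine F_5-points: {(0, 4), (1, 3), (2, 0), (2, 4), (3, 3), (4, 2), (4, 3), (4, 4)}; count = 8.

For each of the 25 pairs (x, y) ∈ F_5², evaluate f(x, y) mod 5. Record the zeros.
  x = 0: [0↦4, 1↦2, 2↦1, 3↦3, 4↦0]  zeros at y ∈ {4}
  x = 1: [0↦3, 1↦2, 2↦2, 3↦0, 4↦3]  zeros at y ∈ {3}
  x = 2: [0↦0, 1↦4, 2↦4, 3↦2, 4↦0]  zeros at y ∈ {0, 4}
  x = 3: [0↦1, 1↦4, 2↦3, 3↦0, 4↦2]  zeros at y ∈ {3}
  x = 4: [0↦2, 1↦3, 2↦0, 3↦0, 4↦0]  zeros at y ∈ {2, 3, 4}
Collecting zeros: affine points = {(0, 4), (1, 3), (2, 0), (2, 4), (3, 3), (4, 2), (4, 3), (4, 4)}.
Total count |C(F_5)_aff| = 8.


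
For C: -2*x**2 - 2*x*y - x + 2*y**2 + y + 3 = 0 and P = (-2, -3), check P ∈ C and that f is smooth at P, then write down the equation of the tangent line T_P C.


Tangent line at P: 13*x - 7*y + 5 = 0.

Step 1: f(-2, -3) = 0, so P lies on C.
Step 2: partial derivatives
  f_x(x, y) = -4*x - 2*y - 1, f_y(x, y) = -2*x + 4*y + 1.
  f_x(P) = 13, f_y(P) = -7 (gradient nonzero, so P is smooth).
Step 3: tangent line at P: 13·(x − -2) + -7·(y − -3) = 0.
Expanding: 13*x - 7*y + 5 = 0.


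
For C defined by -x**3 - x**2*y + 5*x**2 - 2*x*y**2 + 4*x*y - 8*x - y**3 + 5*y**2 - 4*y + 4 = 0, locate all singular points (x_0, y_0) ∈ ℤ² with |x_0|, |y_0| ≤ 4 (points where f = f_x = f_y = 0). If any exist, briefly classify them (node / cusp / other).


Singular points: {(2, 0)}; classification: node.

Compute partial derivatives:
  f_x = -3*x**2 - 2*x*y + 10*x - 2*y**2 + 4*y - 8.
  f_y = -x**2 - 4*x*y + 4*x - 3*y**2 + 10*y - 4.
Scan x_0 ∈ {−4, ..., 4}. For each x_0, f_y(x_0, y) is a polynomial in y; find its integer roots y ∈ {−4, ..., 4}, then test f_x and f at those candidates.
  x = -4: f_y(-4, y) = -3*y**2 + 26*y - 36; no integer root y with |y| ≤ 4.
  x = -3: f_y(-3, y) = -3*y**2 + 22*y - 25; no integer root y with |y| ≤ 4.
  x = -2: f_y(-2, y) = -3*y**2 + 18*y - 16; no integer root y with |y| ≤ 4.
  x = -1: f_y(-1, y) = -3*y**2 + 14*y - 9; no integer root y with |y| ≤ 4.
  x = 0: f_y(0, y) = -3*y**2 + 10*y - 4; no integer root y with |y| ≤ 4.
  x = 1: f_y(1, y) = -3*y**2 + 6*y - 1; no integer root y with |y| ≤ 4.
  x = 2: f_y(2, y) = -3*y**2 + 2*y; vanishes at y ∈ {0}. (2, 0): f_x = 0, f = 0 — SINGULAR.
  x = 3: f_y(3, y) = -3*y**2 - 2*y - 1; no integer root y with |y| ≤ 4.
  x = 4: f_y(4, y) = -3*y**2 - 6*y - 4; no integer root y with |y| ≤ 4.
Only singular point on the grid: (2, 0).
Classify: substitute x = 2 + u, y = 0 + v and expand: f = -u**3 - u**2*v - u**2 - 2*u*v**2 - v**3 + v**2.
No constant or linear terms (consistent with a singular point). Quadratic part: -u**2 + v**2. Cubic part: -u**3 - u**2*v - 2*u*v**2 - v**3.
The quadratic part v**2 - u**2 = (v − u)(v + u) splits into two distinct linear factors, so there are two distinct tangent lines y − 0 = ±(x − 2) — this is a node (ordinary double point).
Classification: node.


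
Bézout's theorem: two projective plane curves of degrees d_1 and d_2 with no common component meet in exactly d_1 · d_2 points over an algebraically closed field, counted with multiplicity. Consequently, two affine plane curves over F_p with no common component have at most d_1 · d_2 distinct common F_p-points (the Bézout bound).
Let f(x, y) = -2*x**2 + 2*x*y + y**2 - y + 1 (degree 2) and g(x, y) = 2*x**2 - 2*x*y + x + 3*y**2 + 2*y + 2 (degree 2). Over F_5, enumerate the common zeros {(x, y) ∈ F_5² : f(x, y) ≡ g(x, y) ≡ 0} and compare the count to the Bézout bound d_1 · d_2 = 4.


Common zeros: ∅; count = 0; Bézout bound = 4.

deg(f) = 2, deg(g) = 2, so Bézout bound = 4.
Scan x ∈ F_5. For each x, list the y ∈ F_5 with f(x, y) ≡ 0 and those with g(x, y) ≡ 0 (mod 5); the common zeros in that column are the intersection.
  x = 0: f ≡ 0 at y ∈ ∅; g ≡ 0 at y ∈ {3}; common: ∅.
  x = 1: f ≡ 0 at y ∈ {2}; g ≡ 0 at y ∈ {0}; common: ∅.
  x = 2: f ≡ 0 at y ∈ ∅; g ≡ 0 at y ∈ {2}; common: ∅.
  x = 3: f ≡ 0 at y ∈ ∅; g ≡ 0 at y ∈ {4}; common: ∅.
  x = 4: f ≡ 0 at y ∈ ∅; g ≡ 0 at y ∈ {1}; common: ∅.
Collecting: common zeros = ∅, so the count is 0.
Comparison with the Bézout bound: 0 ≤ 4 = deg(f)·deg(g), as expected for curves with no common component (the affine F_5-count falls short of the bound because intersections may lie at infinity, over extension fields, or carry multiplicity).


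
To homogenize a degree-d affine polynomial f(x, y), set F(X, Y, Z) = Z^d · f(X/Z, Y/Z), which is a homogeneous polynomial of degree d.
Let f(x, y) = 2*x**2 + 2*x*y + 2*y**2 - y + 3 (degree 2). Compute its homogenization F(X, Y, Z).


F(X, Y, Z) = 2*X**2 + 2*X*Y + 2*Y**2 - Y*Z + 3*Z**2

deg(f) = 2.
Substitute x = X/Z, y = Y/Z into f, then multiply by Z^2.
  monomial 2·x^2·y^0 ↦ 2·X^2·Y^0·Z^0.
  monomial 2·x^1·y^1 ↦ 2·X^1·Y^1·Z^0.
  monomial 2·x^0·y^2 ↦ 2·X^0·Y^2·Z^0.
  monomial -1·x^0·y^1 ↦ -1·X^0·Y^1·Z^1.
  monomial 3·x^0·y^0 ↦ 3·X^0·Y^0·Z^2.
Collecting: F(X, Y, Z) = 2*X**2 + 2*X*Y + 2*Y**2 - Y*Z + 3*Z**2.


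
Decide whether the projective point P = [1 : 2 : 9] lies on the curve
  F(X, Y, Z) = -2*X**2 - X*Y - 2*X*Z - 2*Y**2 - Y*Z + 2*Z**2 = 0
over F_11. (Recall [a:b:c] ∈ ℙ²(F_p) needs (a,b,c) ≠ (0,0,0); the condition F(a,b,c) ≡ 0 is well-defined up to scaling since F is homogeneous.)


F(1,2,9) ≡ 4 (mod 11); P is NOT on the curve.

Evaluate F(1, 2, 9) term-by-term (mod 11).
  -2*X**2 ↦ -2·1·1·1 = -2
  -X*Y ↦ -1·1·2·1 = -2
  -2*X*Z ↦ -2·1·1·9 = -18
  -2*Y**2 ↦ -2·1·4·1 = -8
  -Y*Z ↦ -1·1·2·9 = -18
  2*Z**2 ↦ 2·1·1·81 = 162
Sum: F(1, 2, 9) = (-2) + (-2) + (-18) + (-8) + (-18) + (162) = 114.
Reducing mod 11: 114 ≡ 4 (mod 11).
Since F(a, b, c) ≡ 4 ≠ 0 (mod 11), P does NOT lie on the curve.


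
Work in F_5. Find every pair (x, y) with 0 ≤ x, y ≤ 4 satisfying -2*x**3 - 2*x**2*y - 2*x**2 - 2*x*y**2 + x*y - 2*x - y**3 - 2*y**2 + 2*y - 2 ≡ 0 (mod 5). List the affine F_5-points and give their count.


Affine F_5-points: {(0, 4), (1, 2), (2, 0), (2, 2), (3, 0), (4, 0), (4, 2), (4, 3)}; count = 8.

For each of the 25 pairs (x, y) ∈ F_5², evaluate f(x, y) mod 5. Record the zeros.
  x = 0: [0↦3, 1↦2, 2↦1, 3↦4, 4↦0]  zeros at y ∈ {4}
  x = 1: [0↦2, 1↦3, 2↦0, 3↦2, 4↦3]  zeros at y ∈ {2}
  x = 2: [0↦0, 1↦4, 2↦0, 3↦2, 4↦4]  zeros at y ∈ {0, 2}
  x = 3: [0↦0, 1↦3, 2↦4, 3↦2, 4↦1]  zeros at y ∈ {0}
  x = 4: [0↦0, 1↦3, 2↦0, 3↦0, 4↦2]  zeros at y ∈ {0, 2, 3}
Collecting zeros: affine points = {(0, 4), (1, 2), (2, 0), (2, 2), (3, 0), (4, 0), (4, 2), (4, 3)}.
Total count |C(F_5)_aff| = 8.


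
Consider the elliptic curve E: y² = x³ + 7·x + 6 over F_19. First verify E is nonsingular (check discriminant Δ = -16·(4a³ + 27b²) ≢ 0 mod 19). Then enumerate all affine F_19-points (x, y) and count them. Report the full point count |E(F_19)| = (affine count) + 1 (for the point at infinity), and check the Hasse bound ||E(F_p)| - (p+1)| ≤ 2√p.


Affine points = {(0, 5), (0, 14), (2, 3), (2, 16), (3, 4), (3, 15), (6, 6), (6, 13), (8, 2), (8, 17), (9, 0), (14, 6), (14, 13), (15, 3), (15, 16), (18, 6), (18, 13)}; affine count = 17; |E(F_19)| = 18.

Discriminant check: Δ ∝ 4a³ + 27b² = 4·7³ + 27·6² = 4·343 + 27·36 ≡ 7 (mod 19). Nonzero ⇒ E is nonsingular.
For each x ∈ F_19, compute rhs = x³ + 7·x + 6 mod 19, then count y ∈ F_19 with y² ≡ rhs.
  x = 0: rhs = 6, matching y values: 5, 14 (2 points).
  x = 1: rhs = 14, matching y values: none (0 points).
  x = 2: rhs = 9, matching y values: 3, 16 (2 points).
  x = 3: rhs = 16, matching y values: 4, 15 (2 points).
  x = 4: rhs = 3, matching y values: none (0 points).
  x = 5: rhs = 14, matching y values: none (0 points).
  x = 6: rhs = 17, matching y values: 6, 13 (2 points).
  x = 7: rhs = 18, matching y values: none (0 points).
  x = 8: rhs = 4, matching y values: 2, 17 (2 points).
  x = 9: rhs = 0, matching y values: 0 (1 points).
  x = 10: rhs = 12, matching y values: none (0 points).
  x = 11: rhs = 8, matching y values: none (0 points).
  x = 12: rhs = 13, matching y values: none (0 points).
  x = 13: rhs = 14, matching y values: none (0 points).
  x = 14: rhs = 17, matching y values: 6, 13 (2 points).
  x = 15: rhs = 9, matching y values: 3, 16 (2 points).
  x = 16: rhs = 15, matching y values: none (0 points).
  x = 17: rhs = 3, matching y values: none (0 points).
  x = 18: rhs = 17, matching y values: 6, 13 (2 points).
Total affine count: 17.
Full point count |E(F_19)| = 17 + 1 = 18.
Hasse bound: |18 − (19+1)| = |-2| = 2 ≤ 2√19 ≈ 8.7178 ✓.


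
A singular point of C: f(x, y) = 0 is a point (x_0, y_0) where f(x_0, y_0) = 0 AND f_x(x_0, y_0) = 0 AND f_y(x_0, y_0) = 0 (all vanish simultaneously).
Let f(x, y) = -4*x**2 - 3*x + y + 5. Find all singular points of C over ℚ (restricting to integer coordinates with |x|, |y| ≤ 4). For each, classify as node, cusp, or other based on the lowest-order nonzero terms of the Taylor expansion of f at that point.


No singular points in the scanned grid; C is smooth there.

Compute partial derivatives:
  f_x = -8*x - 3.
  f_y = 1.
f_y = 1 is a nonzero constant, so f_y never vanishes: no point (x, y) can satisfy f = f_x = f_y = 0. In particular no (x, y) ∈ {−4, ..., 4}² is singular; the curve is smooth.


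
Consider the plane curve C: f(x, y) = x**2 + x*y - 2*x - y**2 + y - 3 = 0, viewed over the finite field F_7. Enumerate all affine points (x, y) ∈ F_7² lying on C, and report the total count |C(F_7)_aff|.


Affine F_7-points: {(1, 3), (1, 6), (2, 4), (2, 6), (3, 0), (3, 4), (5, 3), (6, 0)}; count = 8.

For each of the 49 pairs (x, y) ∈ F_7², evaluate f(x, y) mod 7. Record the zeros.
  x = 0: [0↦4, 1↦4, 2↦2, 3↦5, 4↦6, 5↦5, 6↦2]  zeros at y ∈ ∅
  x = 1: [0↦3, 1↦4, 2↦3, 3↦0, 4↦2, 5↦2, 6↦0]  zeros at y ∈ {3, 6}
  x = 2: [0↦4, 1↦6, 2↦6, 3↦4, 4↦0, 5↦1, 6↦0]  zeros at y ∈ {4, 6}
  x = 3: [0↦0, 1↦3, 2↦4, 3↦3, 4↦0, 5↦2, 6↦2]  zeros at y ∈ {0, 4}
  x = 4: [0↦5, 1↦2, 2↦4, 3↦4, 4↦2, 5↦5, 6↦6]  zeros at y ∈ ∅
  x = 5: [0↦5, 1↦3, 2↦6, 3↦0, 4↦6, 5↦3, 6↦5]  zeros at y ∈ {3}
  x = 6: [0↦0, 1↦6, 2↦3, 3↦5, 4↦5, 5↦3, 6↦6]  zeros at y ∈ {0}
Collecting zeros: affine points = {(1, 3), (1, 6), (2, 4), (2, 6), (3, 0), (3, 4), (5, 3), (6, 0)}.
Total count |C(F_7)_aff| = 8.


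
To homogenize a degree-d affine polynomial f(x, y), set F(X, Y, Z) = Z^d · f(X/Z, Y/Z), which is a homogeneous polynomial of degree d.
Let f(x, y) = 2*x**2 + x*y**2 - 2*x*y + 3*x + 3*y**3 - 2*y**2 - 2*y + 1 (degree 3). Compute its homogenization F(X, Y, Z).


F(X, Y, Z) = 2*X**2*Z + X*Y**2 - 2*X*Y*Z + 3*X*Z**2 + 3*Y**3 - 2*Y**2*Z - 2*Y*Z**2 + Z**3

deg(f) = 3.
Substitute x = X/Z, y = Y/Z into f, then multiply by Z^3.
  monomial 2·x^2·y^0 ↦ 2·X^2·Y^0·Z^1.
  monomial 1·x^1·y^2 ↦ 1·X^1·Y^2·Z^0.
  monomial -2·x^1·y^1 ↦ -2·X^1·Y^1·Z^1.
  monomial 3·x^1·y^0 ↦ 3·X^1·Y^0·Z^2.
  monomial 3·x^0·y^3 ↦ 3·X^0·Y^3·Z^0.
  monomial -2·x^0·y^2 ↦ -2·X^0·Y^2·Z^1.
  monomial -2·x^0·y^1 ↦ -2·X^0·Y^1·Z^2.
  monomial 1·x^0·y^0 ↦ 1·X^0·Y^0·Z^3.
Collecting: F(X, Y, Z) = 2*X**2*Z + X*Y**2 - 2*X*Y*Z + 3*X*Z**2 + 3*Y**3 - 2*Y**2*Z - 2*Y*Z**2 + Z**3.


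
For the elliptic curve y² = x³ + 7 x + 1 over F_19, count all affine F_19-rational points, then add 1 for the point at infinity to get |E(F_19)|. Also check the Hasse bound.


Affine points = {(0, 1), (0, 18), (1, 3), (1, 16), (2, 2), (2, 17), (3, 7), (3, 12), (4, 6), (4, 13), (5, 3), (5, 16), (10, 8), (10, 11), (13, 3), (13, 16), (15, 2), (15, 17), (17, 6), (17, 13)}; affine count = 20; |E(F_19)| = 21.

Discriminant check: Δ ∝ 4a³ + 27b² = 4·7³ + 27·1² = 4·343 + 27·1 ≡ 12 (mod 19). Nonzero ⇒ E is nonsingular.
For each x ∈ F_19, compute rhs = x³ + 7·x + 1 mod 19, then count y ∈ F_19 with y² ≡ rhs.
  x = 0: rhs = 1, matching y values: 1, 18 (2 points).
  x = 1: rhs = 9, matching y values: 3, 16 (2 points).
  x = 2: rhs = 4, matching y values: 2, 17 (2 points).
  x = 3: rhs = 11, matching y values: 7, 12 (2 points).
  x = 4: rhs = 17, matching y values: 6, 13 (2 points).
  x = 5: rhs = 9, matching y values: 3, 16 (2 points).
  x = 6: rhs = 12, matching y values: none (0 points).
  x = 7: rhs = 13, matching y values: none (0 points).
  x = 8: rhs = 18, matching y values: none (0 points).
  x = 9: rhs = 14, matching y values: none (0 points).
  x = 10: rhs = 7, matching y values: 8, 11 (2 points).
  x = 11: rhs = 3, matching y values: none (0 points).
  x = 12: rhs = 8, matching y values: none (0 points).
  x = 13: rhs = 9, matching y values: 3, 16 (2 points).
  x = 14: rhs = 12, matching y values: none (0 points).
  x = 15: rhs = 4, matching y values: 2, 17 (2 points).
  x = 16: rhs = 10, matching y values: none (0 points).
  x = 17: rhs = 17, matching y values: 6, 13 (2 points).
  x = 18: rhs = 12, matching y values: none (0 points).
Total affine count: 20.
Full point count |E(F_19)| = 20 + 1 = 21.
Hasse bound: |21 − (19+1)| = |1| = 1 ≤ 2√19 ≈ 8.7178 ✓.


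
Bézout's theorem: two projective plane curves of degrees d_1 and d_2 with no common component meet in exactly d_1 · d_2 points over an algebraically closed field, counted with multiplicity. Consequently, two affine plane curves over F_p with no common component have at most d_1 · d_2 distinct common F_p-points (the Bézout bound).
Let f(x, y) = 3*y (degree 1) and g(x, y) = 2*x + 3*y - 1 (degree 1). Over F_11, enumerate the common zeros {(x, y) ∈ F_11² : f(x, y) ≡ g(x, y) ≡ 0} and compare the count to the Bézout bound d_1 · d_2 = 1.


Common zeros: {(6, 0)}; count = 1; Bézout bound = 1.

deg(f) = 1, deg(g) = 1, so Bézout bound = 1.
Scan x ∈ F_11. For each x, list the y ∈ F_11 with f(x, y) ≡ 0 and those with g(x, y) ≡ 0 (mod 11); the common zeros in that column are the intersection.
  x = 0: f ≡ 0 at y ∈ {0}; g ≡ 0 at y ∈ {4}; common: ∅.
  x = 1: f ≡ 0 at y ∈ {0}; g ≡ 0 at y ∈ {7}; common: ∅.
  x = 2: f ≡ 0 at y ∈ {0}; g ≡ 0 at y ∈ {10}; common: ∅.
  x = 3: f ≡ 0 at y ∈ {0}; g ≡ 0 at y ∈ {2}; common: ∅.
  x = 4: f ≡ 0 at y ∈ {0}; g ≡ 0 at y ∈ {5}; common: ∅.
  x = 5: f ≡ 0 at y ∈ {0}; g ≡ 0 at y ∈ {8}; common: ∅.
  x = 6: f ≡ 0 at y ∈ {0}; g ≡ 0 at y ∈ {0}; common: {0}.
  x = 7: f ≡ 0 at y ∈ {0}; g ≡ 0 at y ∈ {3}; common: ∅.
  x = 8: f ≡ 0 at y ∈ {0}; g ≡ 0 at y ∈ {6}; common: ∅.
  x = 9: f ≡ 0 at y ∈ {0}; g ≡ 0 at y ∈ {9}; common: ∅.
  x = 10: f ≡ 0 at y ∈ {0}; g ≡ 0 at y ∈ {1}; common: ∅.
Collecting: common zeros = {(6, 0)}, so the count is 1.
Comparison with the Bézout bound: 1 ≤ 1 = deg(f)·deg(g), as expected for curves with no common component (the bound is attained).


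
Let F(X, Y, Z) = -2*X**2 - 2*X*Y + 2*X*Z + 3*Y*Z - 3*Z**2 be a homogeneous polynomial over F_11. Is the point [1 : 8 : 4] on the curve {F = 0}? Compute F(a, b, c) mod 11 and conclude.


F(1,8,4) ≡ 5 (mod 11); P is NOT on the curve.

Evaluate F(1, 8, 4) term-by-term (mod 11).
  -2*X**2 ↦ -2·1·1·1 = -2
  -2*X*Y ↦ -2·1·8·1 = -16
  2*X*Z ↦ 2·1·1·4 = 8
  3*Y*Z ↦ 3·1·8·4 = 96
  -3*Z**2 ↦ -3·1·1·16 = -48
Sum: F(1, 8, 4) = (-2) + (-16) + (8) + (96) + (-48) = 38.
Reducing mod 11: 38 ≡ 5 (mod 11).
Since F(a, b, c) ≡ 5 ≠ 0 (mod 11), P does NOT lie on the curve.


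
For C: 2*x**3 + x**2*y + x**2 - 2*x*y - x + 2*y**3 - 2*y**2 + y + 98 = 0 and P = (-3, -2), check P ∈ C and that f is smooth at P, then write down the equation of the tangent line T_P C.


Tangent line at P: 63*x + 48*y + 285 = 0.

Step 1: f(-3, -2) = 0, so P lies on C.
Step 2: partial derivatives
  f_x(x, y) = 6*x**2 + 2*x*y + 2*x - 2*y - 1, f_y(x, y) = x**2 - 2*x + 6*y**2 - 4*y + 1.
  f_x(P) = 63, f_y(P) = 48 (gradient nonzero, so P is smooth).
Step 3: tangent line at P: 63·(x − -3) + 48·(y − -2) = 0.
Expanding: 63*x + 48*y + 285 = 0.


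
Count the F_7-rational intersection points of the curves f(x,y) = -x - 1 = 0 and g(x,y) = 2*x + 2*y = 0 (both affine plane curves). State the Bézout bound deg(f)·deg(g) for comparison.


Common zeros: {(6, 1)}; count = 1; Bézout bound = 1.

deg(f) = 1, deg(g) = 1, so Bézout bound = 1.
Scan x ∈ F_7. For each x, list the y ∈ F_7 with f(x, y) ≡ 0 and those with g(x, y) ≡ 0 (mod 7); the common zeros in that column are the intersection.
  x = 0: f ≡ 0 at y ∈ ∅; g ≡ 0 at y ∈ {0}; common: ∅.
  x = 1: f ≡ 0 at y ∈ ∅; g ≡ 0 at y ∈ {6}; common: ∅.
  x = 2: f ≡ 0 at y ∈ ∅; g ≡ 0 at y ∈ {5}; common: ∅.
  x = 3: f ≡ 0 at y ∈ ∅; g ≡ 0 at y ∈ {4}; common: ∅.
  x = 4: f ≡ 0 at y ∈ ∅; g ≡ 0 at y ∈ {3}; common: ∅.
  x = 5: f ≡ 0 at y ∈ ∅; g ≡ 0 at y ∈ {2}; common: ∅.
  x = 6: f ≡ 0 at y ∈ {0, 1, 2, 3, 4, 5, 6}; g ≡ 0 at y ∈ {1}; common: {1}.
Collecting: common zeros = {(6, 1)}, so the count is 1.
Comparison with the Bézout bound: 1 ≤ 1 = deg(f)·deg(g), as expected for curves with no common component (the bound is attained).


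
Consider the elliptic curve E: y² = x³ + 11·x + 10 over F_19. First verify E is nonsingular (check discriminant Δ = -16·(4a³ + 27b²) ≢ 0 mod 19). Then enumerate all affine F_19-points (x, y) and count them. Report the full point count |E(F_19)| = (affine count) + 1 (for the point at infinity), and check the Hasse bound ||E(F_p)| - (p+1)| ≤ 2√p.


Affine points = {(4, 2), (4, 17), (5, 0), (6, 8), (6, 11), (14, 1), (14, 18), (15, 4), (15, 15), (16, 8), (16, 11), (18, 6), (18, 13)}; affine count = 13; |E(F_19)| = 14.

Discriminant check: Δ ∝ 4a³ + 27b² = 4·11³ + 27·10² = 4·1331 + 27·100 ≡ 6 (mod 19). Nonzero ⇒ E is nonsingular.
For each x ∈ F_19, compute rhs = x³ + 11·x + 10 mod 19, then count y ∈ F_19 with y² ≡ rhs.
  x = 0: rhs = 10, matching y values: none (0 points).
  x = 1: rhs = 3, matching y values: none (0 points).
  x = 2: rhs = 2, matching y values: none (0 points).
  x = 3: rhs = 13, matching y values: none (0 points).
  x = 4: rhs = 4, matching y values: 2, 17 (2 points).
  x = 5: rhs = 0, matching y values: 0 (1 points).
  x = 6: rhs = 7, matching y values: 8, 11 (2 points).
  x = 7: rhs = 12, matching y values: none (0 points).
  x = 8: rhs = 2, matching y values: none (0 points).
  x = 9: rhs = 2, matching y values: none (0 points).
  x = 10: rhs = 18, matching y values: none (0 points).
  x = 11: rhs = 18, matching y values: none (0 points).
  x = 12: rhs = 8, matching y values: none (0 points).
  x = 13: rhs = 13, matching y values: none (0 points).
  x = 14: rhs = 1, matching y values: 1, 18 (2 points).
  x = 15: rhs = 16, matching y values: 4, 15 (2 points).
  x = 16: rhs = 7, matching y values: 8, 11 (2 points).
  x = 17: rhs = 18, matching y values: none (0 points).
  x = 18: rhs = 17, matching y values: 6, 13 (2 points).
Total affine count: 13.
Full point count |E(F_19)| = 13 + 1 = 14.
Hasse bound: |14 − (19+1)| = |-6| = 6 ≤ 2√19 ≈ 8.7178 ✓.


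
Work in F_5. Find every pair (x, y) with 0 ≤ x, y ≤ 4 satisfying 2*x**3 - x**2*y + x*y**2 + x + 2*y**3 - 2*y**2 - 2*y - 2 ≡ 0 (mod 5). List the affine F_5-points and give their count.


Affine F_5-points: {(2, 2), (2, 4), (3, 0), (3, 3), (3, 4), (4, 0)}; count = 6.

For each of the 25 pairs (x, y) ∈ F_5², evaluate f(x, y) mod 5. Record the zeros.
  x = 0: [0↦3, 1↦1, 2↦2, 3↦3, 4↦1]  zeros at y ∈ ∅
  x = 1: [0↦1, 1↦4, 2↦2, 3↦2, 4↦1]  zeros at y ∈ ∅
  x = 2: [0↦1, 1↦2, 2↦0, 3↦2, 4↦0]  zeros at y ∈ {2, 4}
  x = 3: [0↦0, 1↦2, 2↦3, 3↦0, 4↦0]  zeros at y ∈ {0, 3, 4}
  x = 4: [0↦0, 1↦1, 2↦3, 3↦3, 4↦3]  zeros at y ∈ {0}
Collecting zeros: affine points = {(2, 2), (2, 4), (3, 0), (3, 3), (3, 4), (4, 0)}.
Total count |C(F_5)_aff| = 6.


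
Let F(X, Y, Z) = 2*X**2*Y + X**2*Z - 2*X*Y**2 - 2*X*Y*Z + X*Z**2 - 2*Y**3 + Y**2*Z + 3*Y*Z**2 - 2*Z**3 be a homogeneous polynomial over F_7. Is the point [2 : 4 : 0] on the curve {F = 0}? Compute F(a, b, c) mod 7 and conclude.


F(2,4,0) ≡ 1 (mod 7); P is NOT on the curve.

Evaluate F(2, 4, 0) term-by-term (mod 7).
  2*X**2*Y ↦ 2·4·4·1 = 32
  X**2*Z ↦ 1·4·1·0 = 0
  -2*X*Y**2 ↦ -2·2·16·1 = -64
  -2*X*Y*Z ↦ -2·2·4·0 = 0
  X*Z**2 ↦ 1·2·1·0 = 0
  -2*Y**3 ↦ -2·1·64·1 = -128
  Y**2*Z ↦ 1·1·16·0 = 0
  3*Y*Z**2 ↦ 3·1·4·0 = 0
  -2*Z**3 ↦ -2·1·1·0 = 0
Sum: F(2, 4, 0) = (32) + (0) + (-64) + (0) + (0) + (-128) + (0) + (0) + (0) = -160.
Reducing mod 7: -160 ≡ 1 (mod 7).
Since F(a, b, c) ≡ 1 ≠ 0 (mod 7), P does NOT lie on the curve.


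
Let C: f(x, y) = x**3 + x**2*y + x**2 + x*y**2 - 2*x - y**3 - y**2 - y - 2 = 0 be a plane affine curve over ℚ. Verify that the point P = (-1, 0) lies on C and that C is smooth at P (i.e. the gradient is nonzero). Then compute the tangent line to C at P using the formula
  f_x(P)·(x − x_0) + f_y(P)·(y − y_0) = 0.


Tangent line at P: -x - 1 = 0.

Step 1: f(-1, 0) = 0, so P lies on C.
Step 2: partial derivatives
  f_x(x, y) = 3*x**2 + 2*x*y + 2*x + y**2 - 2, f_y(x, y) = x**2 + 2*x*y - 3*y**2 - 2*y - 1.
  f_x(P) = -1, f_y(P) = 0 (gradient nonzero, so P is smooth).
Step 3: tangent line at P: -1·(x − -1) + 0·(y − 0) = 0.
Expanding: -x - 1 = 0.


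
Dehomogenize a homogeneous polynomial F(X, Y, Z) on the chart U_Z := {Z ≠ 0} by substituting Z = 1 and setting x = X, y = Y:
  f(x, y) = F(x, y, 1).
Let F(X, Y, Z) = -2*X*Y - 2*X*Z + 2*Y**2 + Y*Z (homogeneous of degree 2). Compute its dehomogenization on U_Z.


f(x, y) = -2*x*y - 2*x + 2*y**2 + y

On U_Z we set Z = 1. Each monomial c·X^i·Y^j·Z^k in F becomes c·x^i·y^j·1^k = c·x^i·y^j.
Substituting Z = 1: F(X, Y, 1) = -2*x*y - 2*x + 2*y**2 + y.
Note: deg(f) ≤ deg(F) = 2; strict inequality happens when F is divisible by Z (lost terms).


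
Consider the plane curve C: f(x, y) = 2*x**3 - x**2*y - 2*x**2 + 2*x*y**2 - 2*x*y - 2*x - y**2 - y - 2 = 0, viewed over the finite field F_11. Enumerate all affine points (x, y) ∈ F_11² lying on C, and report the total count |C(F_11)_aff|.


Affine F_11-points: {(0, 4), (0, 6), (3, 4), (3, 8), (6, 1), (7, 0), (7, 10), (8, 3), (8, 9), (9, 0), (9, 2)}; count = 11.

For each of the 121 pairs (x, y) ∈ F_11², evaluate f(x, y) mod 11. Record the zeros.
  x = 0: [0↦9, 1↦7, 2↦3, 3↦8, 4↦0, 5↦1, 6↦0, 7↦8, 8↦3, 9↦7, 10↦9]  zeros at y ∈ {4, 6}
  x = 1: [0↦7, 1↦4, 2↦3, 3↦4, 4↦7, 5↦1, 6↦8, 7↦6, 8↦6, 9↦8, 10↦1]  zeros at y ∈ ∅
  x = 2: [0↦2, 1↦7, 2↦7, 3↦2, 4↦3, 5↦10, 6↦1, 7↦9, 8↦1, 9↦10, 10↦3]  zeros at y ∈ ∅
  x = 3: [0↦6, 1↦6, 2↦5, 3↦3, 4↦0, 5↦7, 6↦2, 7↦7, 8↦0, 9↦3, 10↦5]  zeros at y ∈ {4, 8}
  x = 4: [0↦9, 1↦2, 2↦9, 3↦8, 4↦10, 5↦4, 6↦1, 7↦1, 8↦4, 9↦10, 10↦8]  zeros at y ∈ ∅
  x = 5: [0↦1, 1↦7, 2↦9, 3↦7, 4↦1, 5↦2, 6↦10, 7↦3, 8↦3, 9↦10, 10↦2]  zeros at y ∈ ∅
  x = 6: [0↦5, 1↦0, 2↦6, 3↦1, 4↦7, 5↦2, 6↦8, 7↦3, 8↦9, 9↦4, 10↦10]  zeros at y ∈ {1}
  x = 7: [0↦0, 1↦4, 2↦1, 3↦2, 4↦7, 5↦5, 6↦7, 7↦2, 8↦1, 9↦4, 10↦0]  zeros at y ∈ {0, 10}
  x = 8: [0↦9, 1↦9, 2↦6, 3↦0, 4↦2, 5↦1, 6↦8, 7↦1, 8↦2, 9↦0, 10↦6]  zeros at y ∈ {3, 9}
  x = 9: [0↦0, 1↦5, 2↦0, 3↦7, 4↦4, 5↦2, 6↦1, 7↦1, 8↦2, 9↦4, 10↦7]  zeros at y ∈ {0, 2}
  x = 10: [0↦7, 1↦4, 2↦6, 3↦2, 4↦3, 5↦9, 6↦9, 7↦3, 8↦2, 9↦6, 10↦4]  zeros at y ∈ ∅
Collecting zeros: affine points = {(0, 4), (0, 6), (3, 4), (3, 8), (6, 1), (7, 0), (7, 10), (8, 3), (8, 9), (9, 0), (9, 2)}.
Total count |C(F_11)_aff| = 11.


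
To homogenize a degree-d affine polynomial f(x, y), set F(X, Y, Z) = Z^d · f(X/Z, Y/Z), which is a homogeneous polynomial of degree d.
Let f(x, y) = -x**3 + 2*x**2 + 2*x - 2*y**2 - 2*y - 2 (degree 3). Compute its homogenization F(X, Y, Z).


F(X, Y, Z) = -X**3 + 2*X**2*Z + 2*X*Z**2 - 2*Y**2*Z - 2*Y*Z**2 - 2*Z**3

deg(f) = 3.
Substitute x = X/Z, y = Y/Z into f, then multiply by Z^3.
  monomial -1·x^3·y^0 ↦ -1·X^3·Y^0·Z^0.
  monomial 2·x^2·y^0 ↦ 2·X^2·Y^0·Z^1.
  monomial 2·x^1·y^0 ↦ 2·X^1·Y^0·Z^2.
  monomial -2·x^0·y^2 ↦ -2·X^0·Y^2·Z^1.
  monomial -2·x^0·y^1 ↦ -2·X^0·Y^1·Z^2.
  monomial -2·x^0·y^0 ↦ -2·X^0·Y^0·Z^3.
Collecting: F(X, Y, Z) = -X**3 + 2*X**2*Z + 2*X*Z**2 - 2*Y**2*Z - 2*Y*Z**2 - 2*Z**3.


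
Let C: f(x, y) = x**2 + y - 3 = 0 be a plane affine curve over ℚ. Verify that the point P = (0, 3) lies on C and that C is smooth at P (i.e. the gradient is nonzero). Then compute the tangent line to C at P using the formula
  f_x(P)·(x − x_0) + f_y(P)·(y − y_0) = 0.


Tangent line at P: y - 3 = 0.

Step 1: f(0, 3) = 0, so P lies on C.
Step 2: partial derivatives
  f_x(x, y) = 2*x, f_y(x, y) = 1.
  f_x(P) = 0, f_y(P) = 1 (gradient nonzero, so P is smooth).
Step 3: tangent line at P: 0·(x − 0) + 1·(y − 3) = 0.
Expanding: y - 3 = 0.


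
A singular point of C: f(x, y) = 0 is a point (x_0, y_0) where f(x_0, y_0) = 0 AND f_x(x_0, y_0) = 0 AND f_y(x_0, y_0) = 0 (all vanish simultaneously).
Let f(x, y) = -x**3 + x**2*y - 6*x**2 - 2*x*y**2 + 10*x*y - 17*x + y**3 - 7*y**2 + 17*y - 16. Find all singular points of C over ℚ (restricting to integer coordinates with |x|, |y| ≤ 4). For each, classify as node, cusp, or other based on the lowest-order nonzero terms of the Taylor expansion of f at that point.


Singular points: {(-1, 2)}; classification: node.

Compute partial derivatives:
  f_x = -3*x**2 + 2*x*y - 12*x - 2*y**2 + 10*y - 17.
  f_y = x**2 - 4*x*y + 10*x + 3*y**2 - 14*y + 17.
Scan x_0 ∈ {−4, ..., 4}. For each x_0, f_y(x_0, y) is a polynomial in y; find its integer roots y ∈ {−4, ..., 4}, then test f_x and f at those candidates.
  x = -4: f_y(-4, y) = 3*y**2 + 2*y - 7; no integer root y with |y| ≤ 4.
  x = -3: f_y(-3, y) = 3*y**2 - 2*y - 4; no integer root y with |y| ≤ 4.
  x = -2: f_y(-2, y) = 3*y**2 - 6*y + 1; no integer root y with |y| ≤ 4.
  x = -1: f_y(-1, y) = 3*y**2 - 10*y + 8; vanishes at y ∈ {2}. (-1, 2): f_x = 0, f = 0 — SINGULAR.
  x = 0: f_y(0, y) = 3*y**2 - 14*y + 17; no integer root y with |y| ≤ 4.
  x = 1: f_y(1, y) = 3*y**2 - 18*y + 28; no integer root y with |y| ≤ 4.
  x = 2: f_y(2, y) = 3*y**2 - 22*y + 41; no integer root y with |y| ≤ 4.
  x = 3: f_y(3, y) = 3*y**2 - 26*y + 56; vanishes at y ∈ {4}. (3, 4): f_x = -48 ≠ 0.
  x = 4: f_y(4, y) = 3*y**2 - 30*y + 73; no integer root y with |y| ≤ 4.
Only singular point on the grid: (-1, 2).
Classify: substitute x = -1 + u, y = 2 + v and expand: f = -u**3 + u**2*v - u**2 - 2*u*v**2 + v**3 + v**2.
No constant or linear terms (consistent with a singular point). Quadratic part: -u**2 + v**2. Cubic part: -u**3 + u**2*v - 2*u*v**2 + v**3.
The quadratic part v**2 - u**2 = (v − u)(v + u) splits into two distinct linear factors, so there are two distinct tangent lines y − 2 = ±(x − -1) — this is a node (ordinary double point).
Classification: node.


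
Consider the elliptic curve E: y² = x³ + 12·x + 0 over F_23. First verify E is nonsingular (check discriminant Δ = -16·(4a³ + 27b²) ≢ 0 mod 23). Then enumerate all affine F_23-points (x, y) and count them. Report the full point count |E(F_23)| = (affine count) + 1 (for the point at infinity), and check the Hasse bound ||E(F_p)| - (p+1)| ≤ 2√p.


Affine points = {(0, 0), (1, 6), (1, 17), (2, 3), (2, 20), (5, 1), (5, 22), (6, 9), (6, 14), (7, 6), (7, 17), (9, 3), (9, 20), (10, 4), (10, 19), (12, 3), (12, 20), (15, 6), (15, 17), (19, 7), (19, 16), (20, 11), (20, 12)}; affine count = 23; |E(F_23)| = 24.

Discriminant check: Δ ∝ 4a³ + 27b² = 4·12³ + 27·0² = 4·1728 + 27·0 ≡ 12 (mod 23). Nonzero ⇒ E is nonsingular.
For each x ∈ F_23, compute rhs = x³ + 12·x + 0 mod 23, then count y ∈ F_23 with y² ≡ rhs.
  x = 0: rhs = 0, matching y values: 0 (1 points).
  x = 1: rhs = 13, matching y values: 6, 17 (2 points).
  x = 2: rhs = 9, matching y values: 3, 20 (2 points).
  x = 3: rhs = 17, matching y values: none (0 points).
  x = 4: rhs = 20, matching y values: none (0 points).
  x = 5: rhs = 1, matching y values: 1, 22 (2 points).
  x = 6: rhs = 12, matching y values: 9, 14 (2 points).
  x = 7: rhs = 13, matching y values: 6, 17 (2 points).
  x = 8: rhs = 10, matching y values: none (0 points).
  x = 9: rhs = 9, matching y values: 3, 20 (2 points).
  x = 10: rhs = 16, matching y values: 4, 19 (2 points).
  x = 11: rhs = 14, matching y values: none (0 points).
  x = 12: rhs = 9, matching y values: 3, 20 (2 points).
  x = 13: rhs = 7, matching y values: none (0 points).
  x = 14: rhs = 14, matching y values: none (0 points).
  x = 15: rhs = 13, matching y values: 6, 17 (2 points).
  x = 16: rhs = 10, matching y values: none (0 points).
  x = 17: rhs = 11, matching y values: none (0 points).
  x = 18: rhs = 22, matching y values: none (0 points).
  x = 19: rhs = 3, matching y values: 7, 16 (2 points).
  x = 20: rhs = 6, matching y values: 11, 12 (2 points).
  x = 21: rhs = 14, matching y values: none (0 points).
  x = 22: rhs = 10, matching y values: none (0 points).
Total affine count: 23.
Full point count |E(F_23)| = 23 + 1 = 24.
Hasse bound: |24 − (23+1)| = |0| = 0 ≤ 2√23 ≈ 9.5917 ✓.


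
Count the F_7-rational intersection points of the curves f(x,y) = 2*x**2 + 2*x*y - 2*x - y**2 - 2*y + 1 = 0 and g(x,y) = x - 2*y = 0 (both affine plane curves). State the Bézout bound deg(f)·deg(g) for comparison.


Common zeros: ∅; count = 0; Bézout bound = 2.

deg(f) = 2, deg(g) = 1, so Bézout bound = 2.
Scan x ∈ F_7. For each x, list the y ∈ F_7 with f(x, y) ≡ 0 and those with g(x, y) ≡ 0 (mod 7); the common zeros in that column are the intersection.
  x = 0: f ≡ 0 at y ∈ {2, 3}; g ≡ 0 at y ∈ {0}; common: ∅.
  x = 1: f ≡ 0 at y ∈ {1, 6}; g ≡ 0 at y ∈ {4}; common: ∅.
  x = 2: f ≡ 0 at y ∈ ∅; g ≡ 0 at y ∈ {1}; common: ∅.
  x = 3: f ≡ 0 at y ∈ ∅; g ≡ 0 at y ∈ {5}; common: ∅.
  x = 4: f ≡ 0 at y ∈ ∅; g ≡ 0 at y ∈ {2}; common: ∅.
  x = 5: f ≡ 0 at y ∈ {3, 5}; g ≡ 0 at y ∈ {6}; common: ∅.
  x = 6: f ≡ 0 at y ∈ {1, 2}; g ≡ 0 at y ∈ {3}; common: ∅.
Collecting: common zeros = ∅, so the count is 0.
Comparison with the Bézout bound: 0 ≤ 2 = deg(f)·deg(g), as expected for curves with no common component (the affine F_7-count falls short of the bound because intersections may lie at infinity, over extension fields, or carry multiplicity).


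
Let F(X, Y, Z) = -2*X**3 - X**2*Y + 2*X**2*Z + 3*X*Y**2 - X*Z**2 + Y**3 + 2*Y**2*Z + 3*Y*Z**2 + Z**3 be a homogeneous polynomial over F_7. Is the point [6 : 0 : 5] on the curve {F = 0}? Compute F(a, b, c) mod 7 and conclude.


F(6,0,5) ≡ 1 (mod 7); P is NOT on the curve.

Evaluate F(6, 0, 5) term-by-term (mod 7).
  -2*X**3 ↦ -2·216·1·1 = -432
  -X**2*Y ↦ -1·36·0·1 = 0
  2*X**2*Z ↦ 2·36·1·5 = 360
  3*X*Y**2 ↦ 3·6·0·1 = 0
  -X*Z**2 ↦ -1·6·1·25 = -150
  Y**3 ↦ 1·1·0·1 = 0
  2*Y**2*Z ↦ 2·1·0·5 = 0
  3*Y*Z**2 ↦ 3·1·0·25 = 0
  Z**3 ↦ 1·1·1·125 = 125
Sum: F(6, 0, 5) = (-432) + (0) + (360) + (0) + (-150) + (0) + (0) + (0) + (125) = -97.
Reducing mod 7: -97 ≡ 1 (mod 7).
Since F(a, b, c) ≡ 1 ≠ 0 (mod 7), P does NOT lie on the curve.


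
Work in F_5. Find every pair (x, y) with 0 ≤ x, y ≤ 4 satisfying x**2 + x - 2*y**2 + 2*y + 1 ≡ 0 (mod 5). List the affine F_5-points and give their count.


Affine F_5-points: {(2, 3)}; count = 1.

For each of the 25 pairs (x, y) ∈ F_5², evaluate f(x, y) mod 5. Record the zeros.
  x = 0: [0↦1, 1↦1, 2↦2, 3↦4, 4↦2]  zeros at y ∈ ∅
  x = 1: [0↦3, 1↦3, 2↦4, 3↦1, 4↦4]  zeros at y ∈ ∅
  x = 2: [0↦2, 1↦2, 2↦3, 3↦0, 4↦3]  zeros at y ∈ {3}
  x = 3: [0↦3, 1↦3, 2↦4, 3↦1, 4↦4]  zeros at y ∈ ∅
  x = 4: [0↦1, 1↦1, 2↦2, 3↦4, 4↦2]  zeros at y ∈ ∅
Collecting zeros: affine points = {(2, 3)}.
Total count |C(F_5)_aff| = 1.


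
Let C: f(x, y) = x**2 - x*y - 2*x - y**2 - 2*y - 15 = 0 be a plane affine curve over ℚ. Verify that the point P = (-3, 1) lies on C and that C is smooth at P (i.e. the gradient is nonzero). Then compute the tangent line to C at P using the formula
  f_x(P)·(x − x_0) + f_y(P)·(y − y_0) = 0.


Tangent line at P: -9*x - y - 26 = 0.

Step 1: f(-3, 1) = 0, so P lies on C.
Step 2: partial derivatives
  f_x(x, y) = 2*x - y - 2, f_y(x, y) = -x - 2*y - 2.
  f_x(P) = -9, f_y(P) = -1 (gradient nonzero, so P is smooth).
Step 3: tangent line at P: -9·(x − -3) + -1·(y − 1) = 0.
Expanding: -9*x - y - 26 = 0.


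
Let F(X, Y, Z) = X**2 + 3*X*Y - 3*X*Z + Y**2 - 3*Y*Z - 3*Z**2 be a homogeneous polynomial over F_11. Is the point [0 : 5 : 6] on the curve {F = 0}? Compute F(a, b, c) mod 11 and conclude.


F(0,5,6) ≡ 3 (mod 11); P is NOT on the curve.

Evaluate F(0, 5, 6) term-by-term (mod 11).
  X**2 ↦ 1·0·1·1 = 0
  3*X*Y ↦ 3·0·5·1 = 0
  -3*X*Z ↦ -3·0·1·6 = 0
  Y**2 ↦ 1·1·25·1 = 25
  -3*Y*Z ↦ -3·1·5·6 = -90
  -3*Z**2 ↦ -3·1·1·36 = -108
Sum: F(0, 5, 6) = (0) + (0) + (0) + (25) + (-90) + (-108) = -173.
Reducing mod 11: -173 ≡ 3 (mod 11).
Since F(a, b, c) ≡ 3 ≠ 0 (mod 11), P does NOT lie on the curve.


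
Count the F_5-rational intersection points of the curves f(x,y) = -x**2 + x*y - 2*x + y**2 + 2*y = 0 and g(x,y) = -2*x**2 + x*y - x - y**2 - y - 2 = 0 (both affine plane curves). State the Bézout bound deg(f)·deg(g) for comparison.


Common zeros: ∅; count = 0; Bézout bound = 4.

deg(f) = 2, deg(g) = 2, so Bézout bound = 4.
Scan x ∈ F_5. For each x, list the y ∈ F_5 with f(x, y) ≡ 0 and those with g(x, y) ≡ 0 (mod 5); the common zeros in that column are the intersection.
  x = 0: f ≡ 0 at y ∈ {0, 3}; g ≡ 0 at y ∈ ∅; common: ∅.
  x = 1: f ≡ 0 at y ∈ {3, 4}; g ≡ 0 at y ∈ {0}; common: ∅.
  x = 2: f ≡ 0 at y ∈ ∅; g ≡ 0 at y ∈ ∅; common: ∅.
  x = 3: f ≡ 0 at y ∈ {0}; g ≡ 0 at y ∈ ∅; common: ∅.
  x = 4: f ≡ 0 at y ∈ ∅; g ≡ 0 at y ∈ ∅; common: ∅.
Collecting: common zeros = ∅, so the count is 0.
Comparison with the Bézout bound: 0 ≤ 4 = deg(f)·deg(g), as expected for curves with no common component (the affine F_5-count falls short of the bound because intersections may lie at infinity, over extension fields, or carry multiplicity).


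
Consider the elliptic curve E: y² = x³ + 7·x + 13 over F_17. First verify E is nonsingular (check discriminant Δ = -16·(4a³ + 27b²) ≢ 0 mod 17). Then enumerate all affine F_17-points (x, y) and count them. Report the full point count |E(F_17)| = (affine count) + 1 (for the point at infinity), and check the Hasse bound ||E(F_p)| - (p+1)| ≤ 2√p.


Affine points = {(0, 8), (0, 9), (1, 2), (1, 15), (2, 1), (2, 16), (6, 4), (6, 13), (14, 4), (14, 13), (15, 5), (15, 12)}; affine count = 12; |E(F_17)| = 13.

Discriminant check: Δ ∝ 4a³ + 27b² = 4·7³ + 27·13² = 4·343 + 27·169 ≡ 2 (mod 17). Nonzero ⇒ E is nonsingular.
For each x ∈ F_17, compute rhs = x³ + 7·x + 13 mod 17, then count y ∈ F_17 with y² ≡ rhs.
  x = 0: rhs = 13, matching y values: 8, 9 (2 points).
  x = 1: rhs = 4, matching y values: 2, 15 (2 points).
  x = 2: rhs = 1, matching y values: 1, 16 (2 points).
  x = 3: rhs = 10, matching y values: none (0 points).
  x = 4: rhs = 3, matching y values: none (0 points).
  x = 5: rhs = 3, matching y values: none (0 points).
  x = 6: rhs = 16, matching y values: 4, 13 (2 points).
  x = 7: rhs = 14, matching y values: none (0 points).
  x = 8: rhs = 3, matching y values: none (0 points).
  x = 9: rhs = 6, matching y values: none (0 points).
  x = 10: rhs = 12, matching y values: none (0 points).
  x = 11: rhs = 10, matching y values: none (0 points).
  x = 12: rhs = 6, matching y values: none (0 points).
  x = 13: rhs = 6, matching y values: none (0 points).
  x = 14: rhs = 16, matching y values: 4, 13 (2 points).
  x = 15: rhs = 8, matching y values: 5, 12 (2 points).
  x = 16: rhs = 5, matching y values: none (0 points).
Total affine count: 12.
Full point count |E(F_17)| = 12 + 1 = 13.
Hasse bound: |13 − (17+1)| = |-5| = 5 ≤ 2√17 ≈ 8.2462 ✓.


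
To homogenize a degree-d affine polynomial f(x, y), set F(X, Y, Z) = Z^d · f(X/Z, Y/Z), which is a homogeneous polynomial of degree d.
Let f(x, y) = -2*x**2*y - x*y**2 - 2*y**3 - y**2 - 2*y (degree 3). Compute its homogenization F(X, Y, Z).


F(X, Y, Z) = -2*X**2*Y - X*Y**2 - 2*Y**3 - Y**2*Z - 2*Y*Z**2

deg(f) = 3.
Substitute x = X/Z, y = Y/Z into f, then multiply by Z^3.
  monomial -2·x^2·y^1 ↦ -2·X^2·Y^1·Z^0.
  monomial -1·x^1·y^2 ↦ -1·X^1·Y^2·Z^0.
  monomial -2·x^0·y^3 ↦ -2·X^0·Y^3·Z^0.
  monomial -1·x^0·y^2 ↦ -1·X^0·Y^2·Z^1.
  monomial -2·x^0·y^1 ↦ -2·X^0·Y^1·Z^2.
Collecting: F(X, Y, Z) = -2*X**2*Y - X*Y**2 - 2*Y**3 - Y**2*Z - 2*Y*Z**2.


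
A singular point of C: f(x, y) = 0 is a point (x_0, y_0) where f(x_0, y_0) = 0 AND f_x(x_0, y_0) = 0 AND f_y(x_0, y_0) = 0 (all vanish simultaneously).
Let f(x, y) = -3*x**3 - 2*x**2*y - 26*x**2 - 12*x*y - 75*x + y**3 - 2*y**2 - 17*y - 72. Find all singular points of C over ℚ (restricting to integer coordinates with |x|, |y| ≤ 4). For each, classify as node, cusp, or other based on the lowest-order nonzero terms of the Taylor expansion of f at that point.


Singular points: {(-3, 1)}; classification: node.

Compute partial derivatives:
  f_x = -9*x**2 - 4*x*y - 52*x - 12*y - 75.
  f_y = -2*x**2 - 12*x + 3*y**2 - 4*y - 17.
Scan x_0 ∈ {−4, ..., 4}. For each x_0, f_y(x_0, y) is a polynomial in y; find its integer roots y ∈ {−4, ..., 4}, then test f_x and f at those candidates.
  x = -4: f_y(-4, y) = 3*y**2 - 4*y - 1; no integer root y with |y| ≤ 4.
  x = -3: f_y(-3, y) = 3*y**2 - 4*y + 1; vanishes at y ∈ {1}. (-3, 1): f_x = 0, f = 0 — SINGULAR.
  x = -2: f_y(-2, y) = 3*y**2 - 4*y - 1; no integer root y with |y| ≤ 4.
  x = -1: f_y(-1, y) = 3*y**2 - 4*y - 7; vanishes at y ∈ {-1}. (-1, -1): f_x = -24 ≠ 0.
  x = 0: f_y(0, y) = 3*y**2 - 4*y - 17; no integer root y with |y| ≤ 4.
  x = 1: f_y(1, y) = 3*y**2 - 4*y - 31; no integer root y with |y| ≤ 4.
  x = 2: f_y(2, y) = 3*y**2 - 4*y - 49; no integer root y with |y| ≤ 4.
  x = 3: f_y(3, y) = 3*y**2 - 4*y - 71; no integer root y with |y| ≤ 4.
  x = 4: f_y(4, y) = 3*y**2 - 4*y - 97; no integer root y with |y| ≤ 4.
Only singular point on the grid: (-3, 1).
Classify: substitute x = -3 + u, y = 1 + v and expand: f = -3*u**3 - 2*u**2*v - u**2 + v**3 + v**2.
No constant or linear terms (consistent with a singular point). Quadratic part: -u**2 + v**2. Cubic part: -3*u**3 - 2*u**2*v + v**3.
The quadratic part v**2 - u**2 = (v − u)(v + u) splits into two distinct linear factors, so there are two distinct tangent lines y − 1 = ±(x − -3) — this is a node (ordinary double point).
Classification: node.


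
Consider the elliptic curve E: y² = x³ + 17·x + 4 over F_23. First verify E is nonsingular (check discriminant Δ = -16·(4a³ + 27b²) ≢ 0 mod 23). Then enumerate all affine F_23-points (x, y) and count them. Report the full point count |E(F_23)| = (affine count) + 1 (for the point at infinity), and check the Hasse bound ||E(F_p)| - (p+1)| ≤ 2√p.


Affine points = {(0, 2), (0, 21), (2, 0), (3, 6), (3, 17), (6, 0), (7, 11), (7, 12), (8, 10), (8, 13), (9, 9), (9, 14), (10, 1), (10, 22), (11, 2), (11, 21), (12, 2), (12, 21), (15, 0), (16, 5), (16, 18), (17, 10), (17, 13), (18, 1), (18, 22), (20, 8), (20, 15), (21, 10), (21, 13), (22, 3), (22, 20)}; affine count = 31; |E(F_23)| = 32.

Discriminant check: Δ ∝ 4a³ + 27b² = 4·17³ + 27·4² = 4·4913 + 27·16 ≡ 5 (mod 23). Nonzero ⇒ E is nonsingular.
For each x ∈ F_23, compute rhs = x³ + 17·x + 4 mod 23, then count y ∈ F_23 with y² ≡ rhs.
  x = 0: rhs = 4, matching y values: 2, 21 (2 points).
  x = 1: rhs = 22, matching y values: none (0 points).
  x = 2: rhs = 0, matching y values: 0 (1 points).
  x = 3: rhs = 13, matching y values: 6, 17 (2 points).
  x = 4: rhs = 21, matching y values: none (0 points).
  x = 5: rhs = 7, matching y values: none (0 points).
  x = 6: rhs = 0, matching y values: 0 (1 points).
  x = 7: rhs = 6, matching y values: 11, 12 (2 points).
  x = 8: rhs = 8, matching y values: 10, 13 (2 points).
  x = 9: rhs = 12, matching y values: 9, 14 (2 points).
  x = 10: rhs = 1, matching y values: 1, 22 (2 points).
  x = 11: rhs = 4, matching y values: 2, 21 (2 points).
  x = 12: rhs = 4, matching y values: 2, 21 (2 points).
  x = 13: rhs = 7, matching y values: none (0 points).
  x = 14: rhs = 19, matching y values: none (0 points).
  x = 15: rhs = 0, matching y values: 0 (1 points).
  x = 16: rhs = 2, matching y values: 5, 18 (2 points).
  x = 17: rhs = 8, matching y values: 10, 13 (2 points).
  x = 18: rhs = 1, matching y values: 1, 22 (2 points).
  x = 19: rhs = 10, matching y values: none (0 points).
  x = 20: rhs = 18, matching y values: 8, 15 (2 points).
  x = 21: rhs = 8, matching y values: 10, 13 (2 points).
  x = 22: rhs = 9, matching y values: 3, 20 (2 points).
Total affine count: 31.
Full point count |E(F_23)| = 31 + 1 = 32.
Hasse bound: |32 − (23+1)| = |8| = 8 ≤ 2√23 ≈ 9.5917 ✓.
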